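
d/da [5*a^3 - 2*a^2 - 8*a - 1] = 15*a^2 - 4*a - 8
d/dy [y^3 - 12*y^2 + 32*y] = 3*y^2 - 24*y + 32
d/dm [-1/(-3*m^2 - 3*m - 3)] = (-2*m - 1)/(3*(m^2 + m + 1)^2)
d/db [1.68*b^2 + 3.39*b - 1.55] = 3.36*b + 3.39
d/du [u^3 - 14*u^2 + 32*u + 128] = 3*u^2 - 28*u + 32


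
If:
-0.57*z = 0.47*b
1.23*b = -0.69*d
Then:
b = -1.21276595744681*z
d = 2.16188714153562*z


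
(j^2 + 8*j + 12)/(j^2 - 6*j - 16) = (j + 6)/(j - 8)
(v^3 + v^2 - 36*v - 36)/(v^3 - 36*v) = (v + 1)/v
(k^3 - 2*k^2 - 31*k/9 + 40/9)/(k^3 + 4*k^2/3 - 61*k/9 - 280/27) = 3*(k - 1)/(3*k + 7)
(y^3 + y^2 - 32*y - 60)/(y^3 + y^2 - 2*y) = (y^2 - y - 30)/(y*(y - 1))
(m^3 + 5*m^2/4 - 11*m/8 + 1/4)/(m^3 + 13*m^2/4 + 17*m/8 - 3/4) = (2*m - 1)/(2*m + 3)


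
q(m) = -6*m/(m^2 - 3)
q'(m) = 12*m^2/(m^2 - 3)^2 - 6/(m^2 - 3)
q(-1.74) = 378.26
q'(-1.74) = 47476.37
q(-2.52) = 4.51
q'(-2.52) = 5.00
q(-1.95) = 14.58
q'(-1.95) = 63.38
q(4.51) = -1.56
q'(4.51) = 0.47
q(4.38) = -1.62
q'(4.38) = 0.51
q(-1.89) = 19.82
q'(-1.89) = 120.48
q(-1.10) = -3.69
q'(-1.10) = 7.88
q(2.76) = -3.59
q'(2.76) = 2.99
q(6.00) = -1.09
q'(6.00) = 0.21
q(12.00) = -0.51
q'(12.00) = 0.04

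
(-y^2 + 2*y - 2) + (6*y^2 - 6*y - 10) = 5*y^2 - 4*y - 12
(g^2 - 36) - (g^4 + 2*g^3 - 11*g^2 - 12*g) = -g^4 - 2*g^3 + 12*g^2 + 12*g - 36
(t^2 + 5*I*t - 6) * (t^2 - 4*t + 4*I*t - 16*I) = t^4 - 4*t^3 + 9*I*t^3 - 26*t^2 - 36*I*t^2 + 104*t - 24*I*t + 96*I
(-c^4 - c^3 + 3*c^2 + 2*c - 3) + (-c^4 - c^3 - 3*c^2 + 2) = -2*c^4 - 2*c^3 + 2*c - 1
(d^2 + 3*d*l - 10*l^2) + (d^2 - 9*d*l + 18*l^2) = 2*d^2 - 6*d*l + 8*l^2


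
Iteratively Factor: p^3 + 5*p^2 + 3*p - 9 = (p - 1)*(p^2 + 6*p + 9) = (p - 1)*(p + 3)*(p + 3)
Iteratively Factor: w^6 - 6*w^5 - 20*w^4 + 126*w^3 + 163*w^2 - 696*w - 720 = (w - 4)*(w^5 - 2*w^4 - 28*w^3 + 14*w^2 + 219*w + 180) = (w - 4)^2*(w^4 + 2*w^3 - 20*w^2 - 66*w - 45) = (w - 4)^2*(w + 1)*(w^3 + w^2 - 21*w - 45) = (w - 4)^2*(w + 1)*(w + 3)*(w^2 - 2*w - 15) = (w - 5)*(w - 4)^2*(w + 1)*(w + 3)*(w + 3)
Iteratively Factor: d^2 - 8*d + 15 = (d - 3)*(d - 5)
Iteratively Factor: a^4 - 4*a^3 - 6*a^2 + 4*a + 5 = (a - 1)*(a^3 - 3*a^2 - 9*a - 5) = (a - 5)*(a - 1)*(a^2 + 2*a + 1) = (a - 5)*(a - 1)*(a + 1)*(a + 1)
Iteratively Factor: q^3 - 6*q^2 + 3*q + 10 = (q + 1)*(q^2 - 7*q + 10) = (q - 5)*(q + 1)*(q - 2)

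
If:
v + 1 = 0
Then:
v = -1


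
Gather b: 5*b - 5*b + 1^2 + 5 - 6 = 0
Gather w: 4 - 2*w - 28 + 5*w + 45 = 3*w + 21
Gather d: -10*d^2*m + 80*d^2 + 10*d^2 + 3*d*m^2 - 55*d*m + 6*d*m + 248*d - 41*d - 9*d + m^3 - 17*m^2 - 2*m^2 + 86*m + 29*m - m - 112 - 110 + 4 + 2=d^2*(90 - 10*m) + d*(3*m^2 - 49*m + 198) + m^3 - 19*m^2 + 114*m - 216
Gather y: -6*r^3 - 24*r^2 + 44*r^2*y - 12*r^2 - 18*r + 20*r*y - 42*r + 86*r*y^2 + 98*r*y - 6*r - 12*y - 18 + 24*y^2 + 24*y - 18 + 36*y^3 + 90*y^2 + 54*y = -6*r^3 - 36*r^2 - 66*r + 36*y^3 + y^2*(86*r + 114) + y*(44*r^2 + 118*r + 66) - 36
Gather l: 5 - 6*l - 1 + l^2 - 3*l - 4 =l^2 - 9*l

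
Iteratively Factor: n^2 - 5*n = (n)*(n - 5)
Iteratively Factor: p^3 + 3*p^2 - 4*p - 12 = (p + 3)*(p^2 - 4) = (p - 2)*(p + 3)*(p + 2)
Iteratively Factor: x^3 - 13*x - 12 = (x - 4)*(x^2 + 4*x + 3) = (x - 4)*(x + 1)*(x + 3)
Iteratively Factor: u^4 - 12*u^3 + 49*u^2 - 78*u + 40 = (u - 1)*(u^3 - 11*u^2 + 38*u - 40) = (u - 4)*(u - 1)*(u^2 - 7*u + 10) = (u - 5)*(u - 4)*(u - 1)*(u - 2)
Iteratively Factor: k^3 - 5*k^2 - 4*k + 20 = (k + 2)*(k^2 - 7*k + 10) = (k - 5)*(k + 2)*(k - 2)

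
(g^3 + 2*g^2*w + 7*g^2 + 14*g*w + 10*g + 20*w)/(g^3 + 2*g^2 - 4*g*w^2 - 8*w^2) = (-g - 5)/(-g + 2*w)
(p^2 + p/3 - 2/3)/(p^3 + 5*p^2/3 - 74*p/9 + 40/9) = 3*(p + 1)/(3*p^2 + 7*p - 20)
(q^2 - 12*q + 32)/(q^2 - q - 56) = (q - 4)/(q + 7)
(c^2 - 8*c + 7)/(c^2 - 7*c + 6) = (c - 7)/(c - 6)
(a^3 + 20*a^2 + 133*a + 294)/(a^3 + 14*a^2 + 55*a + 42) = (a + 7)/(a + 1)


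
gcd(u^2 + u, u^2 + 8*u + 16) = 1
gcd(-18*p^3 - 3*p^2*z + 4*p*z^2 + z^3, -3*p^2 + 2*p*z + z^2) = 3*p + z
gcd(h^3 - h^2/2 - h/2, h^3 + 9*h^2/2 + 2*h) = h^2 + h/2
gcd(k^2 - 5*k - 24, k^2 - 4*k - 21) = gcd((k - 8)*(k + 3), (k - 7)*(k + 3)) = k + 3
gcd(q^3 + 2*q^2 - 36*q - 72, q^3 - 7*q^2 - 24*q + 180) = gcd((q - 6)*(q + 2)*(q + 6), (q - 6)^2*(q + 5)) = q - 6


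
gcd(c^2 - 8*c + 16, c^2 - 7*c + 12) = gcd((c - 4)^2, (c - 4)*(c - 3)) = c - 4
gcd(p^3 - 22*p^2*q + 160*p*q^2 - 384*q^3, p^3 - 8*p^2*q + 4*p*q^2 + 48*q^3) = p - 6*q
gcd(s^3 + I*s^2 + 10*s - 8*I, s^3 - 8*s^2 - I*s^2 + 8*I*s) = s - I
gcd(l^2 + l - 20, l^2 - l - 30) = l + 5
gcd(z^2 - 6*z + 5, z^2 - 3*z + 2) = z - 1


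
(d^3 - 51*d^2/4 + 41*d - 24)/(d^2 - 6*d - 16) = (d^2 - 19*d/4 + 3)/(d + 2)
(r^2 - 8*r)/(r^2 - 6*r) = (r - 8)/(r - 6)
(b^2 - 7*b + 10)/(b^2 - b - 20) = (b - 2)/(b + 4)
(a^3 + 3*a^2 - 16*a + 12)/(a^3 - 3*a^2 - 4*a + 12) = (a^2 + 5*a - 6)/(a^2 - a - 6)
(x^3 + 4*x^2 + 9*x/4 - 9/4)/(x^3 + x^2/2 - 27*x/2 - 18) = (x - 1/2)/(x - 4)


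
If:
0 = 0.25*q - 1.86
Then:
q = 7.44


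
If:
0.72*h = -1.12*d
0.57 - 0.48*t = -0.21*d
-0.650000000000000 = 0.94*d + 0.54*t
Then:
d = -1.10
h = 1.71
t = 0.71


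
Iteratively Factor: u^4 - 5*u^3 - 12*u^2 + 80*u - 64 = (u - 4)*(u^3 - u^2 - 16*u + 16) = (u - 4)^2*(u^2 + 3*u - 4) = (u - 4)^2*(u + 4)*(u - 1)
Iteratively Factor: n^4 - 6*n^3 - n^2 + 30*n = (n - 3)*(n^3 - 3*n^2 - 10*n) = n*(n - 3)*(n^2 - 3*n - 10) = n*(n - 5)*(n - 3)*(n + 2)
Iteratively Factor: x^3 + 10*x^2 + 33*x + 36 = (x + 4)*(x^2 + 6*x + 9) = (x + 3)*(x + 4)*(x + 3)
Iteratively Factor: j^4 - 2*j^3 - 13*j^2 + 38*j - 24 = (j - 3)*(j^3 + j^2 - 10*j + 8) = (j - 3)*(j - 1)*(j^2 + 2*j - 8) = (j - 3)*(j - 2)*(j - 1)*(j + 4)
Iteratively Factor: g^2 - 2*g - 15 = (g + 3)*(g - 5)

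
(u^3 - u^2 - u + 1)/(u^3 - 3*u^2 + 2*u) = (u^2 - 1)/(u*(u - 2))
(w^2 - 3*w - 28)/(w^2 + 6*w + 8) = (w - 7)/(w + 2)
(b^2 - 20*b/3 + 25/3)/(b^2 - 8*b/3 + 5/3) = (b - 5)/(b - 1)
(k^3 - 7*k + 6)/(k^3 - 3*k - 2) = (-k^3 + 7*k - 6)/(-k^3 + 3*k + 2)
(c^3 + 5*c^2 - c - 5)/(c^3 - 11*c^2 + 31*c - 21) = (c^2 + 6*c + 5)/(c^2 - 10*c + 21)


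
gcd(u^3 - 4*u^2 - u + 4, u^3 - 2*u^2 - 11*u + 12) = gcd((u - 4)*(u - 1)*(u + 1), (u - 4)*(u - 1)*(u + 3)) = u^2 - 5*u + 4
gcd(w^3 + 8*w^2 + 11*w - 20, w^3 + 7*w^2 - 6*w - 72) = w + 4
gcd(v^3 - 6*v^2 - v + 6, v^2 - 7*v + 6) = v^2 - 7*v + 6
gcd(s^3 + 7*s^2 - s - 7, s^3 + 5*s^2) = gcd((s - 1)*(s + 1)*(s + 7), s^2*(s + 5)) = 1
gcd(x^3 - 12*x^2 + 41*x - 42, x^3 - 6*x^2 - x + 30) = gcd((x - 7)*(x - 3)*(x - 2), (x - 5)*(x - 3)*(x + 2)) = x - 3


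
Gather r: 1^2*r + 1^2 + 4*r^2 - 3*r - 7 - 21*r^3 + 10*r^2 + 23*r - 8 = -21*r^3 + 14*r^2 + 21*r - 14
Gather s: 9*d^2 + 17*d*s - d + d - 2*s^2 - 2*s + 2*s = 9*d^2 + 17*d*s - 2*s^2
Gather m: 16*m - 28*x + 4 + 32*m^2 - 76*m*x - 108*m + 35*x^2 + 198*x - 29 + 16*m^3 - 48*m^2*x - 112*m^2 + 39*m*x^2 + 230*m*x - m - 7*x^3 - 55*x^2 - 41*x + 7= 16*m^3 + m^2*(-48*x - 80) + m*(39*x^2 + 154*x - 93) - 7*x^3 - 20*x^2 + 129*x - 18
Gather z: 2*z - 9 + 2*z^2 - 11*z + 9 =2*z^2 - 9*z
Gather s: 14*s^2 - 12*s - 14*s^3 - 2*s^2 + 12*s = -14*s^3 + 12*s^2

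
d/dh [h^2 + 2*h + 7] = 2*h + 2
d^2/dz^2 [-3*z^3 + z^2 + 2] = 2 - 18*z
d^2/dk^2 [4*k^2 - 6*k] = 8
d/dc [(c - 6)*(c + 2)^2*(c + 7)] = 4*c^3 + 15*c^2 - 68*c - 164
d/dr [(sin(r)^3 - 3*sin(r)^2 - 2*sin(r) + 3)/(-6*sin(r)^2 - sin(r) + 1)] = (-6*sin(r)^4 - 2*sin(r)^3 - 6*sin(r)^2 + 30*sin(r) + 1)*cos(r)/((2*sin(r) + 1)^2*(3*sin(r) - 1)^2)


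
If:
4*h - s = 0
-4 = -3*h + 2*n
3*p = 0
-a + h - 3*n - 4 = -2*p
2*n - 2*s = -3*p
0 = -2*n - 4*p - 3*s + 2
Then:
No Solution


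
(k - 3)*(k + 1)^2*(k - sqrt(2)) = k^4 - sqrt(2)*k^3 - k^3 - 5*k^2 + sqrt(2)*k^2 - 3*k + 5*sqrt(2)*k + 3*sqrt(2)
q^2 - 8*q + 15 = (q - 5)*(q - 3)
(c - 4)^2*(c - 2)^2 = c^4 - 12*c^3 + 52*c^2 - 96*c + 64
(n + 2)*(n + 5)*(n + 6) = n^3 + 13*n^2 + 52*n + 60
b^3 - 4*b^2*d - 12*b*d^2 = b*(b - 6*d)*(b + 2*d)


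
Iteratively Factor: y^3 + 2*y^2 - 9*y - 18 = (y + 2)*(y^2 - 9) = (y + 2)*(y + 3)*(y - 3)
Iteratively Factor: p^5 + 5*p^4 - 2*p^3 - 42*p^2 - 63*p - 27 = (p + 1)*(p^4 + 4*p^3 - 6*p^2 - 36*p - 27) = (p + 1)*(p + 3)*(p^3 + p^2 - 9*p - 9) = (p + 1)^2*(p + 3)*(p^2 - 9) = (p + 1)^2*(p + 3)^2*(p - 3)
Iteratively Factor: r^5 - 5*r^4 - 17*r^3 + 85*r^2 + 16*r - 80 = (r - 4)*(r^4 - r^3 - 21*r^2 + r + 20) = (r - 4)*(r - 1)*(r^3 - 21*r - 20) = (r - 5)*(r - 4)*(r - 1)*(r^2 + 5*r + 4) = (r - 5)*(r - 4)*(r - 1)*(r + 1)*(r + 4)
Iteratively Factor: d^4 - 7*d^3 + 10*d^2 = (d)*(d^3 - 7*d^2 + 10*d) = d*(d - 5)*(d^2 - 2*d) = d^2*(d - 5)*(d - 2)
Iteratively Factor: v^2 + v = (v + 1)*(v)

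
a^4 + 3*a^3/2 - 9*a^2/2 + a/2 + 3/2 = (a - 1)^2*(a + 1/2)*(a + 3)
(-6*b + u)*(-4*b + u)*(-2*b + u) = -48*b^3 + 44*b^2*u - 12*b*u^2 + u^3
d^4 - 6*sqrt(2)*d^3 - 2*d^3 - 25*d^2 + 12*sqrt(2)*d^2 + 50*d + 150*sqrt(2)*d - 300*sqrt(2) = (d - 5)*(d - 2)*(d + 5)*(d - 6*sqrt(2))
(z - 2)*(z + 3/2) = z^2 - z/2 - 3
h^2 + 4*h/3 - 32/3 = (h - 8/3)*(h + 4)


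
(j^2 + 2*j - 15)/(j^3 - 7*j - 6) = (j + 5)/(j^2 + 3*j + 2)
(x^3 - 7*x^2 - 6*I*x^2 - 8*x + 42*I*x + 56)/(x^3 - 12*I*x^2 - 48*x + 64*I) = (x^2 - x*(7 + 2*I) + 14*I)/(x^2 - 8*I*x - 16)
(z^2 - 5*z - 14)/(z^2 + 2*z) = (z - 7)/z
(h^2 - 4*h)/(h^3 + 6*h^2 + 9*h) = (h - 4)/(h^2 + 6*h + 9)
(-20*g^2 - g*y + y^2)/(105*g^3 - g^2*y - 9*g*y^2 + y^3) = (4*g + y)/(-21*g^2 - 4*g*y + y^2)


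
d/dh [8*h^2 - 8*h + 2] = 16*h - 8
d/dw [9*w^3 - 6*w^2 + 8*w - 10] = 27*w^2 - 12*w + 8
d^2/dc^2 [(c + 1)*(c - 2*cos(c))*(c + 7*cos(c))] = -5*c^2*cos(c) - 20*c*sin(c) - 5*c*cos(c) + 28*c*cos(2*c) + 6*c + 28*sqrt(2)*sin(2*c + pi/4) + 10*sqrt(2)*cos(c + pi/4) + 2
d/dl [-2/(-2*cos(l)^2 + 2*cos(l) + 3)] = 4*(-sin(l) + sin(2*l))/(2*cos(l) - cos(2*l) + 2)^2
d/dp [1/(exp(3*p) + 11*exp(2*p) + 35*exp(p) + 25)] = (-3*exp(2*p) - 22*exp(p) - 35)*exp(p)/(exp(3*p) + 11*exp(2*p) + 35*exp(p) + 25)^2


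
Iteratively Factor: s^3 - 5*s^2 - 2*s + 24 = (s - 3)*(s^2 - 2*s - 8) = (s - 4)*(s - 3)*(s + 2)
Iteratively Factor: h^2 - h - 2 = (h + 1)*(h - 2)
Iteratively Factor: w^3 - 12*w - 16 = (w + 2)*(w^2 - 2*w - 8) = (w - 4)*(w + 2)*(w + 2)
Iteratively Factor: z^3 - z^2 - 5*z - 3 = (z + 1)*(z^2 - 2*z - 3) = (z + 1)^2*(z - 3)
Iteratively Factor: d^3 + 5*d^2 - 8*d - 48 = (d + 4)*(d^2 + d - 12) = (d - 3)*(d + 4)*(d + 4)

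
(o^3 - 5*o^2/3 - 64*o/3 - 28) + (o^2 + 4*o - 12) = o^3 - 2*o^2/3 - 52*o/3 - 40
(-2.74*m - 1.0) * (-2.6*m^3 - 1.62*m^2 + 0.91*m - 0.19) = 7.124*m^4 + 7.0388*m^3 - 0.8734*m^2 - 0.3894*m + 0.19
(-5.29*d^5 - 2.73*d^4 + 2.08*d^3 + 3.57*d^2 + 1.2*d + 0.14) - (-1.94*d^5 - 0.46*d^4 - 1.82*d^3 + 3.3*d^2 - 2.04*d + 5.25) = -3.35*d^5 - 2.27*d^4 + 3.9*d^3 + 0.27*d^2 + 3.24*d - 5.11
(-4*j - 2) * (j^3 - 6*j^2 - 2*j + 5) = -4*j^4 + 22*j^3 + 20*j^2 - 16*j - 10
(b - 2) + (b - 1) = 2*b - 3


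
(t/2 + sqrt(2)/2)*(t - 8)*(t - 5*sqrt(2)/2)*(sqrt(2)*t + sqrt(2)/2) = sqrt(2)*t^4/2 - 15*sqrt(2)*t^3/4 - 3*t^3/2 - 9*sqrt(2)*t^2/2 + 45*t^2/4 + 6*t + 75*sqrt(2)*t/4 + 10*sqrt(2)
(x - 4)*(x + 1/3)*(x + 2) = x^3 - 5*x^2/3 - 26*x/3 - 8/3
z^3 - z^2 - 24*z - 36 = (z - 6)*(z + 2)*(z + 3)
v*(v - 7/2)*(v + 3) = v^3 - v^2/2 - 21*v/2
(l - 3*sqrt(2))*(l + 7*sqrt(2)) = l^2 + 4*sqrt(2)*l - 42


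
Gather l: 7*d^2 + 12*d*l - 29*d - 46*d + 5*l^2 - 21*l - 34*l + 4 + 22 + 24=7*d^2 - 75*d + 5*l^2 + l*(12*d - 55) + 50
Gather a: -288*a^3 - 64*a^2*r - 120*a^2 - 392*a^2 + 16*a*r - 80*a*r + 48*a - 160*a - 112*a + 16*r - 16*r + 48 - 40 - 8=-288*a^3 + a^2*(-64*r - 512) + a*(-64*r - 224)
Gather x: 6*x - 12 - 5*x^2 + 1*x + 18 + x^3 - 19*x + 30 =x^3 - 5*x^2 - 12*x + 36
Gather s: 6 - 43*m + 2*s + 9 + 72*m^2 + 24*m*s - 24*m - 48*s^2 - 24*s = 72*m^2 - 67*m - 48*s^2 + s*(24*m - 22) + 15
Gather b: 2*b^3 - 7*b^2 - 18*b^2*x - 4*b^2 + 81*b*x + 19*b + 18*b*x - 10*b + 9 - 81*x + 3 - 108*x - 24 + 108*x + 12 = 2*b^3 + b^2*(-18*x - 11) + b*(99*x + 9) - 81*x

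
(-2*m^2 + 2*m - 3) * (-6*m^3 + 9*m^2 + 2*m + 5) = 12*m^5 - 30*m^4 + 32*m^3 - 33*m^2 + 4*m - 15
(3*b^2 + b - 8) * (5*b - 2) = 15*b^3 - b^2 - 42*b + 16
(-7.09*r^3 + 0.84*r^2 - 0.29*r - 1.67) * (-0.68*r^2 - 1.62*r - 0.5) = 4.8212*r^5 + 10.9146*r^4 + 2.3814*r^3 + 1.1854*r^2 + 2.8504*r + 0.835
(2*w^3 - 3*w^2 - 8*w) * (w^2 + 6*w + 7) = 2*w^5 + 9*w^4 - 12*w^3 - 69*w^2 - 56*w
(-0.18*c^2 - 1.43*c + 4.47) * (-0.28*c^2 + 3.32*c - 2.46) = 0.0504*c^4 - 0.1972*c^3 - 5.5564*c^2 + 18.3582*c - 10.9962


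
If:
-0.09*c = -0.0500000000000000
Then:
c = 0.56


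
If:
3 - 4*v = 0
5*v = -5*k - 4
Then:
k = -31/20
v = 3/4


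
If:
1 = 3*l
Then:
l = 1/3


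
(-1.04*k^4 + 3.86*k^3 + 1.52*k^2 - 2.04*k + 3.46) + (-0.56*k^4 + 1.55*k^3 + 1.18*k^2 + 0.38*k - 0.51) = -1.6*k^4 + 5.41*k^3 + 2.7*k^2 - 1.66*k + 2.95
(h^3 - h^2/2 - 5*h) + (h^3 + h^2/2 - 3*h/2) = 2*h^3 - 13*h/2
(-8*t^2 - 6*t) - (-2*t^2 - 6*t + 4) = -6*t^2 - 4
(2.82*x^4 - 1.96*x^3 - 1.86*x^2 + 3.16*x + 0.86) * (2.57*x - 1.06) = 7.2474*x^5 - 8.0264*x^4 - 2.7026*x^3 + 10.0928*x^2 - 1.1394*x - 0.9116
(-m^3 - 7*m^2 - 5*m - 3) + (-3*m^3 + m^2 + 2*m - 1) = -4*m^3 - 6*m^2 - 3*m - 4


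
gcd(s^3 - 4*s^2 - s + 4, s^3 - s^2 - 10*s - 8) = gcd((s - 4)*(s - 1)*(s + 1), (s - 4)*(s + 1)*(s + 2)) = s^2 - 3*s - 4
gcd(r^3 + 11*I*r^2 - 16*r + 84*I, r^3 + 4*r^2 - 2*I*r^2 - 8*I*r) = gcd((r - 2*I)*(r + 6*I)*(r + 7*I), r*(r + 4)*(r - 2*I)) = r - 2*I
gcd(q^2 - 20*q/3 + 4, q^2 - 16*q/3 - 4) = q - 6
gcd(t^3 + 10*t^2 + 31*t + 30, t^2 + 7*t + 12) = t + 3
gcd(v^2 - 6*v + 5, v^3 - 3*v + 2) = v - 1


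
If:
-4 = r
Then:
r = -4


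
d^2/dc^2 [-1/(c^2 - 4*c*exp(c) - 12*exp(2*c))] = 2*((-c^2 + 4*c*exp(c) + 12*exp(2*c))*(-2*c*exp(c) - 24*exp(2*c) - 4*exp(c) + 1) + 4*(2*c*exp(c) - c + 12*exp(2*c) + 2*exp(c))^2)/(-c^2 + 4*c*exp(c) + 12*exp(2*c))^3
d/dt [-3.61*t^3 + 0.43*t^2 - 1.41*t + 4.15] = -10.83*t^2 + 0.86*t - 1.41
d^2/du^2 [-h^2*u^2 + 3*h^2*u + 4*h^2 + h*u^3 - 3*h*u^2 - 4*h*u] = 2*h*(-h + 3*u - 3)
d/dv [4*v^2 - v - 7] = 8*v - 1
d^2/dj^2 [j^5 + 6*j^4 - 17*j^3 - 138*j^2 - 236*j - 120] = 20*j^3 + 72*j^2 - 102*j - 276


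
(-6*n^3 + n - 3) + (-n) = -6*n^3 - 3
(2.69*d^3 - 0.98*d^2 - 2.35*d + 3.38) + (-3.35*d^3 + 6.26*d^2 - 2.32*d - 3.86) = -0.66*d^3 + 5.28*d^2 - 4.67*d - 0.48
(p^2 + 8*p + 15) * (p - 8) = p^3 - 49*p - 120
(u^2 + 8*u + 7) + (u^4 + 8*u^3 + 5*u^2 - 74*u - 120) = u^4 + 8*u^3 + 6*u^2 - 66*u - 113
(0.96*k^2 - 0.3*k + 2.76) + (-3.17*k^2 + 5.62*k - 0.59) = -2.21*k^2 + 5.32*k + 2.17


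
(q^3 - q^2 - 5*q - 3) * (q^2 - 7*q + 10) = q^5 - 8*q^4 + 12*q^3 + 22*q^2 - 29*q - 30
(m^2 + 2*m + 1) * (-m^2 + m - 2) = -m^4 - m^3 - m^2 - 3*m - 2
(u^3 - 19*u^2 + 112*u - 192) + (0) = u^3 - 19*u^2 + 112*u - 192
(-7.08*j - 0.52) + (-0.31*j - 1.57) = -7.39*j - 2.09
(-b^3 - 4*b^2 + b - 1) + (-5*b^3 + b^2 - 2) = -6*b^3 - 3*b^2 + b - 3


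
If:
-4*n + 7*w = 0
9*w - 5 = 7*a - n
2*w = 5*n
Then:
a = -5/7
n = 0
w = 0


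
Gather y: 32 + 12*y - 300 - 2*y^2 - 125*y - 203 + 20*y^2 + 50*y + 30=18*y^2 - 63*y - 441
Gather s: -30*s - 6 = -30*s - 6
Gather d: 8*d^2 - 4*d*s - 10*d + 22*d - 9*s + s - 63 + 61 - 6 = 8*d^2 + d*(12 - 4*s) - 8*s - 8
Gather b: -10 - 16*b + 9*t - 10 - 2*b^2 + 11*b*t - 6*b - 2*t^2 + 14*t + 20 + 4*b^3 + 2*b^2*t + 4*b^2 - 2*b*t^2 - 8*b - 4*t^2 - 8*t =4*b^3 + b^2*(2*t + 2) + b*(-2*t^2 + 11*t - 30) - 6*t^2 + 15*t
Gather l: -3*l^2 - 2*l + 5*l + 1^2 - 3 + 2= -3*l^2 + 3*l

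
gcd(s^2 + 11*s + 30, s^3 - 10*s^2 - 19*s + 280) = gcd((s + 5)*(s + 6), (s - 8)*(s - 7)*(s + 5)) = s + 5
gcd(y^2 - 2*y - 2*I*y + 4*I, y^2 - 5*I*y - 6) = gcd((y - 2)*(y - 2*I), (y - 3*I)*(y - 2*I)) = y - 2*I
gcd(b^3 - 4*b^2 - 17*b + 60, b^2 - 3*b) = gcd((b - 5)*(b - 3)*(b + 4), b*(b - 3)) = b - 3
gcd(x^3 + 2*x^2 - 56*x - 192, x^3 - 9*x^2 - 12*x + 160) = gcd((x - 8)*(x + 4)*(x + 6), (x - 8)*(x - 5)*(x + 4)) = x^2 - 4*x - 32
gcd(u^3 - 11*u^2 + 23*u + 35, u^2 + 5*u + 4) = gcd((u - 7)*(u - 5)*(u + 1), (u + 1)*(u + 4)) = u + 1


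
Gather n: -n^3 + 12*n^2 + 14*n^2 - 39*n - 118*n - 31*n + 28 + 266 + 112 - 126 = -n^3 + 26*n^2 - 188*n + 280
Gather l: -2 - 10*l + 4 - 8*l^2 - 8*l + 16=-8*l^2 - 18*l + 18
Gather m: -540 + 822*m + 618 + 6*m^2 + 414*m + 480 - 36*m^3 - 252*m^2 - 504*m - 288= -36*m^3 - 246*m^2 + 732*m + 270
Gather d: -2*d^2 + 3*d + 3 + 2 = -2*d^2 + 3*d + 5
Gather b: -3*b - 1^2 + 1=-3*b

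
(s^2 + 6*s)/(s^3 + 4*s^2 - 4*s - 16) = s*(s + 6)/(s^3 + 4*s^2 - 4*s - 16)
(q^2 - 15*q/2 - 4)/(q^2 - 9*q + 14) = (q^2 - 15*q/2 - 4)/(q^2 - 9*q + 14)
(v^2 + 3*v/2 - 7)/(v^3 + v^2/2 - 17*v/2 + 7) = 1/(v - 1)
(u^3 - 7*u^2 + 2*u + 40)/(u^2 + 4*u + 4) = (u^2 - 9*u + 20)/(u + 2)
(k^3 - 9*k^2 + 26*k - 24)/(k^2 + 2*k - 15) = (k^2 - 6*k + 8)/(k + 5)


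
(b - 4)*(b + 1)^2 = b^3 - 2*b^2 - 7*b - 4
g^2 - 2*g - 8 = (g - 4)*(g + 2)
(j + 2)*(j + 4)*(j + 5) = j^3 + 11*j^2 + 38*j + 40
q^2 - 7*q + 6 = (q - 6)*(q - 1)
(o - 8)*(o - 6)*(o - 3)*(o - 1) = o^4 - 18*o^3 + 107*o^2 - 234*o + 144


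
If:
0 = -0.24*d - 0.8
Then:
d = -3.33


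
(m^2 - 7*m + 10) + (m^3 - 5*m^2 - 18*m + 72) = m^3 - 4*m^2 - 25*m + 82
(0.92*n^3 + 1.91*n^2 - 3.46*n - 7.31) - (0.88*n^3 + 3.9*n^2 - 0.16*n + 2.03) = 0.04*n^3 - 1.99*n^2 - 3.3*n - 9.34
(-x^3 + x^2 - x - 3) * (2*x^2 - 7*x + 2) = -2*x^5 + 9*x^4 - 11*x^3 + 3*x^2 + 19*x - 6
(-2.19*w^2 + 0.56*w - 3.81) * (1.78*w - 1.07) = -3.8982*w^3 + 3.3401*w^2 - 7.381*w + 4.0767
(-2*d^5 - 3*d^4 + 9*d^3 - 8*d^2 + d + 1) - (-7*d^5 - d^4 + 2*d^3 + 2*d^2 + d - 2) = 5*d^5 - 2*d^4 + 7*d^3 - 10*d^2 + 3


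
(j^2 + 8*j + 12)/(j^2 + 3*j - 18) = (j + 2)/(j - 3)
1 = 1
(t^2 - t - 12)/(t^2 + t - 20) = (t + 3)/(t + 5)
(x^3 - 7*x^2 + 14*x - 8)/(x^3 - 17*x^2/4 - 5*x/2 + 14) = 4*(x - 1)/(4*x + 7)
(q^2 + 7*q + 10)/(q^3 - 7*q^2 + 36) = (q + 5)/(q^2 - 9*q + 18)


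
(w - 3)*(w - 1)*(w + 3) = w^3 - w^2 - 9*w + 9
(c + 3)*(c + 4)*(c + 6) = c^3 + 13*c^2 + 54*c + 72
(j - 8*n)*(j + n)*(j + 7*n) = j^3 - 57*j*n^2 - 56*n^3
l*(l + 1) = l^2 + l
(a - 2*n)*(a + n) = a^2 - a*n - 2*n^2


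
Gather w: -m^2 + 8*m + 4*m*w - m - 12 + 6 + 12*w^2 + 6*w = -m^2 + 7*m + 12*w^2 + w*(4*m + 6) - 6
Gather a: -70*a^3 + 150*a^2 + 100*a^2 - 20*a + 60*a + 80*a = -70*a^3 + 250*a^2 + 120*a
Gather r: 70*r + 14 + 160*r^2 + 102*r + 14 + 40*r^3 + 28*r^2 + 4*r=40*r^3 + 188*r^2 + 176*r + 28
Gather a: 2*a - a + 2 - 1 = a + 1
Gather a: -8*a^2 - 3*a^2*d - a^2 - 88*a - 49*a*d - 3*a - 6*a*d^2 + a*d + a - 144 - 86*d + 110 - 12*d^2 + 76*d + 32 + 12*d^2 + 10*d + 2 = a^2*(-3*d - 9) + a*(-6*d^2 - 48*d - 90)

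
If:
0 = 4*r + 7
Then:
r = -7/4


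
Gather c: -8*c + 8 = 8 - 8*c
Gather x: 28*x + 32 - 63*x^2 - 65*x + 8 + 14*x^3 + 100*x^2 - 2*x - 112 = 14*x^3 + 37*x^2 - 39*x - 72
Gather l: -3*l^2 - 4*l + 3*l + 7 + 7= -3*l^2 - l + 14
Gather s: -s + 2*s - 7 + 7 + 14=s + 14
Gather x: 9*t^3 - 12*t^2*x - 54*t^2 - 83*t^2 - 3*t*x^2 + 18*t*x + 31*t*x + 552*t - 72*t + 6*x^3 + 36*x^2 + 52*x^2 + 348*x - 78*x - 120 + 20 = 9*t^3 - 137*t^2 + 480*t + 6*x^3 + x^2*(88 - 3*t) + x*(-12*t^2 + 49*t + 270) - 100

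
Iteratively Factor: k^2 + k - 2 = (k - 1)*(k + 2)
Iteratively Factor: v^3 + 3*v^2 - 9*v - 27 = (v - 3)*(v^2 + 6*v + 9) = (v - 3)*(v + 3)*(v + 3)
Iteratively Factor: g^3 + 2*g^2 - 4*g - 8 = (g + 2)*(g^2 - 4) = (g + 2)^2*(g - 2)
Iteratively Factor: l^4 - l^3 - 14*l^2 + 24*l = (l - 2)*(l^3 + l^2 - 12*l) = l*(l - 2)*(l^2 + l - 12) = l*(l - 2)*(l + 4)*(l - 3)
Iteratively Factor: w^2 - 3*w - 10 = (w + 2)*(w - 5)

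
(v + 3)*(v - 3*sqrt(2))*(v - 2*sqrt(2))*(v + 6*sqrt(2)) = v^4 + sqrt(2)*v^3 + 3*v^3 - 48*v^2 + 3*sqrt(2)*v^2 - 144*v + 72*sqrt(2)*v + 216*sqrt(2)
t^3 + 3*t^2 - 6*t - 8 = (t - 2)*(t + 1)*(t + 4)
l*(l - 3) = l^2 - 3*l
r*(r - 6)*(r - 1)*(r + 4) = r^4 - 3*r^3 - 22*r^2 + 24*r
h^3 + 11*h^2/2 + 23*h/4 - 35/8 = (h - 1/2)*(h + 5/2)*(h + 7/2)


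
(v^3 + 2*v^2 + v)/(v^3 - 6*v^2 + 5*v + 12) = v*(v + 1)/(v^2 - 7*v + 12)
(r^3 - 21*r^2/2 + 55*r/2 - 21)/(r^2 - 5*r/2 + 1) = (2*r^2 - 17*r + 21)/(2*r - 1)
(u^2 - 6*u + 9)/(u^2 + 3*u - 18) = (u - 3)/(u + 6)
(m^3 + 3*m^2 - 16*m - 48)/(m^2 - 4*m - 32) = (m^2 - m - 12)/(m - 8)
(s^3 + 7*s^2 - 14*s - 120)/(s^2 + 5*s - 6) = (s^2 + s - 20)/(s - 1)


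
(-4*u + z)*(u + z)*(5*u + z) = -20*u^3 - 19*u^2*z + 2*u*z^2 + z^3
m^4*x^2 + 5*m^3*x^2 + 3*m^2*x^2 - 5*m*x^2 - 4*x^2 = (m - 1)*(m + 4)*(m*x + x)^2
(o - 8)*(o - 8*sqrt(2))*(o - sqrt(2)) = o^3 - 9*sqrt(2)*o^2 - 8*o^2 + 16*o + 72*sqrt(2)*o - 128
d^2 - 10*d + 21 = (d - 7)*(d - 3)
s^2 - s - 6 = (s - 3)*(s + 2)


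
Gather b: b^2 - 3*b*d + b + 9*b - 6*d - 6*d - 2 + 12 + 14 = b^2 + b*(10 - 3*d) - 12*d + 24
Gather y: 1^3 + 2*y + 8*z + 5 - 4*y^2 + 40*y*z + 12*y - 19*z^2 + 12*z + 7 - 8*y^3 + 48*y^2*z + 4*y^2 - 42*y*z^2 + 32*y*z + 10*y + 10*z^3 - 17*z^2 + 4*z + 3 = -8*y^3 + 48*y^2*z + y*(-42*z^2 + 72*z + 24) + 10*z^3 - 36*z^2 + 24*z + 16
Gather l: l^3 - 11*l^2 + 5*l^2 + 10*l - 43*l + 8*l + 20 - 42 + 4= l^3 - 6*l^2 - 25*l - 18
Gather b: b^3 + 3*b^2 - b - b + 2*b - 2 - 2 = b^3 + 3*b^2 - 4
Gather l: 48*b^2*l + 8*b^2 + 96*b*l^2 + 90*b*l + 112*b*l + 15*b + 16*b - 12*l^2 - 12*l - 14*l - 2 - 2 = 8*b^2 + 31*b + l^2*(96*b - 12) + l*(48*b^2 + 202*b - 26) - 4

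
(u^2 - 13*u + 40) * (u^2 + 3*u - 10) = u^4 - 10*u^3 - 9*u^2 + 250*u - 400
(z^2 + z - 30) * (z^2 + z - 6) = z^4 + 2*z^3 - 35*z^2 - 36*z + 180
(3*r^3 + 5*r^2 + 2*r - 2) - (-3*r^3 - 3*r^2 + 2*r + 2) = 6*r^3 + 8*r^2 - 4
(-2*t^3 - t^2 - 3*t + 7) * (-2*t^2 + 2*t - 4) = 4*t^5 - 2*t^4 + 12*t^3 - 16*t^2 + 26*t - 28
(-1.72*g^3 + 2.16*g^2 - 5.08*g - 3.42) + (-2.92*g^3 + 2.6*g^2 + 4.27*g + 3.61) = -4.64*g^3 + 4.76*g^2 - 0.81*g + 0.19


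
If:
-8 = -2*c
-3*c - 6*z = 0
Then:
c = 4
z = -2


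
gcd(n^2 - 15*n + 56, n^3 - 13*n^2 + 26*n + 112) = n^2 - 15*n + 56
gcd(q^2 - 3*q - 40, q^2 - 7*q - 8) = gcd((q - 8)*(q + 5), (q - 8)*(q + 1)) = q - 8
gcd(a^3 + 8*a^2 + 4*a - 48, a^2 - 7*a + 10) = a - 2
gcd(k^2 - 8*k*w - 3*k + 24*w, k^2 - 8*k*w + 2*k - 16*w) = -k + 8*w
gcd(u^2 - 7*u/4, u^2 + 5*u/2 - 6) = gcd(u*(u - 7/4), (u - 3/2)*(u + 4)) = 1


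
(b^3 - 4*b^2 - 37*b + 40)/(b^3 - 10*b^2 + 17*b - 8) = (b + 5)/(b - 1)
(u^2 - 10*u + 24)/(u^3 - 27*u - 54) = (u - 4)/(u^2 + 6*u + 9)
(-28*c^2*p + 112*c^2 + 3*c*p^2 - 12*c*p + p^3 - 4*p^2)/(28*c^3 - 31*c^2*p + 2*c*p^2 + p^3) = (p - 4)/(-c + p)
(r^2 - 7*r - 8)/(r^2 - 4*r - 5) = (r - 8)/(r - 5)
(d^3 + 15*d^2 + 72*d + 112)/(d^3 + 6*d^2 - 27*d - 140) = (d + 4)/(d - 5)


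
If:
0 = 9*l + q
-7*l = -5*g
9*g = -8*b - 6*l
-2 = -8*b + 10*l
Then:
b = 93/572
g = -14/143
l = -10/143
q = 90/143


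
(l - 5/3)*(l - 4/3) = l^2 - 3*l + 20/9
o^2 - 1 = (o - 1)*(o + 1)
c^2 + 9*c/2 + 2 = (c + 1/2)*(c + 4)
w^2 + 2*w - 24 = (w - 4)*(w + 6)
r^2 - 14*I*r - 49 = (r - 7*I)^2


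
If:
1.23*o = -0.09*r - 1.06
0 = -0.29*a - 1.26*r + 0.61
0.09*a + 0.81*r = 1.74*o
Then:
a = 15.54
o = -0.64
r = -3.09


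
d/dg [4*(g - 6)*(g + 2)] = 8*g - 16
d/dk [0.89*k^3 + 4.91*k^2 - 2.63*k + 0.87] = 2.67*k^2 + 9.82*k - 2.63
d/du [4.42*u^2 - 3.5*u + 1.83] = 8.84*u - 3.5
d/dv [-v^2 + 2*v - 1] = 2 - 2*v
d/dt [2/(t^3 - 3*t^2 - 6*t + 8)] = 6*(-t^2 + 2*t + 2)/(t^3 - 3*t^2 - 6*t + 8)^2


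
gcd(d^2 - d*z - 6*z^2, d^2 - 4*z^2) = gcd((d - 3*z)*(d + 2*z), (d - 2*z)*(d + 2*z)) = d + 2*z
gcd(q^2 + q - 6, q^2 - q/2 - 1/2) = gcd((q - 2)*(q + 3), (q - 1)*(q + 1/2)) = 1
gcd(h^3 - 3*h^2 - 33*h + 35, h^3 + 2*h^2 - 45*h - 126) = h - 7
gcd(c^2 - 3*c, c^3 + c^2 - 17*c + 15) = c - 3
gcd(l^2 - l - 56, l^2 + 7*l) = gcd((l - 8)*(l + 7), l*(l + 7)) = l + 7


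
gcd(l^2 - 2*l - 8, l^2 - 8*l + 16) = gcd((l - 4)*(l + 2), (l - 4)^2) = l - 4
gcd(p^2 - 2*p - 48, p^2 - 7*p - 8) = p - 8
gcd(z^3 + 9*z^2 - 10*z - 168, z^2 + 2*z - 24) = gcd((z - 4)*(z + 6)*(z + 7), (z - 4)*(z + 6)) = z^2 + 2*z - 24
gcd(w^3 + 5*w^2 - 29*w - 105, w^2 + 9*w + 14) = w + 7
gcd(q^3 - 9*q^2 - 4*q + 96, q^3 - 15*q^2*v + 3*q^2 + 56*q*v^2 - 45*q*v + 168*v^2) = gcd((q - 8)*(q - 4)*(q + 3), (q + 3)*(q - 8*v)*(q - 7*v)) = q + 3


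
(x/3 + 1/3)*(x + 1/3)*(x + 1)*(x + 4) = x^4/3 + 19*x^3/9 + 11*x^2/3 + 7*x/3 + 4/9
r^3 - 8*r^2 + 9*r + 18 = (r - 6)*(r - 3)*(r + 1)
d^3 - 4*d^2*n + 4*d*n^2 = d*(d - 2*n)^2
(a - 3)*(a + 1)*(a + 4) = a^3 + 2*a^2 - 11*a - 12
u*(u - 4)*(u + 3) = u^3 - u^2 - 12*u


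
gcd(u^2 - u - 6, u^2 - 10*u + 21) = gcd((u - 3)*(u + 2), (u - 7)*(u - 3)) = u - 3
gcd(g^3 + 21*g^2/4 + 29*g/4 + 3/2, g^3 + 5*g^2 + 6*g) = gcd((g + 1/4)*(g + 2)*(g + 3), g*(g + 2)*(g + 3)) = g^2 + 5*g + 6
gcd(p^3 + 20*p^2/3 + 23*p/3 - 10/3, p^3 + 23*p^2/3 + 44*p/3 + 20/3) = p^2 + 7*p + 10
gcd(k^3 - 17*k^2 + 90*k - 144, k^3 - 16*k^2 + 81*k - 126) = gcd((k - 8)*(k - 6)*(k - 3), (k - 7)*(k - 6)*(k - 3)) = k^2 - 9*k + 18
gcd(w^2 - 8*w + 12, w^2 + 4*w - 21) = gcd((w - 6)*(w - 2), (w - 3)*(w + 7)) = 1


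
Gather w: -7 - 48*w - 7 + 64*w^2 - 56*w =64*w^2 - 104*w - 14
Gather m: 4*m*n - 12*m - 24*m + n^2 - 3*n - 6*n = m*(4*n - 36) + n^2 - 9*n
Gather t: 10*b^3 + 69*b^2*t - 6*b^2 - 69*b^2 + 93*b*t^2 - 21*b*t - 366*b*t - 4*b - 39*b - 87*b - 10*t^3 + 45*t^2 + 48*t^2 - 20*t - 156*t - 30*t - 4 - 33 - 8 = 10*b^3 - 75*b^2 - 130*b - 10*t^3 + t^2*(93*b + 93) + t*(69*b^2 - 387*b - 206) - 45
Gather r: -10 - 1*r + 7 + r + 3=0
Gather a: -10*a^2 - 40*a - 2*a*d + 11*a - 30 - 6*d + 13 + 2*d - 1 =-10*a^2 + a*(-2*d - 29) - 4*d - 18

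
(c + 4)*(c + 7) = c^2 + 11*c + 28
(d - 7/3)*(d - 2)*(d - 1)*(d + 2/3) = d^4 - 14*d^3/3 + 49*d^2/9 + 4*d/3 - 28/9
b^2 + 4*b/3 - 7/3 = (b - 1)*(b + 7/3)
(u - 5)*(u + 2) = u^2 - 3*u - 10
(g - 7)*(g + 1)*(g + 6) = g^3 - 43*g - 42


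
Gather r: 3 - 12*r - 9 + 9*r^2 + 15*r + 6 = 9*r^2 + 3*r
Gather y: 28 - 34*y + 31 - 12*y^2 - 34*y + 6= -12*y^2 - 68*y + 65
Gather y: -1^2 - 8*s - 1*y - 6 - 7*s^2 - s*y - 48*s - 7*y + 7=-7*s^2 - 56*s + y*(-s - 8)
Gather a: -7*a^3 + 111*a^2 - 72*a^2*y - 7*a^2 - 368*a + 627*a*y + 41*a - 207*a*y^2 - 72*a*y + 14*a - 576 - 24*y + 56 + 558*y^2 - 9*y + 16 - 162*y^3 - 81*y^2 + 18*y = -7*a^3 + a^2*(104 - 72*y) + a*(-207*y^2 + 555*y - 313) - 162*y^3 + 477*y^2 - 15*y - 504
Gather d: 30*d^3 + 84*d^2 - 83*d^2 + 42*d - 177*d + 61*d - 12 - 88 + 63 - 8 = 30*d^3 + d^2 - 74*d - 45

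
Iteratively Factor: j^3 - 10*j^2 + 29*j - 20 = (j - 1)*(j^2 - 9*j + 20) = (j - 4)*(j - 1)*(j - 5)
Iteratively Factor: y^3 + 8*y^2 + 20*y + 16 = (y + 4)*(y^2 + 4*y + 4) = (y + 2)*(y + 4)*(y + 2)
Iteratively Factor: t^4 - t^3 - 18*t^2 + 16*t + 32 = (t + 4)*(t^3 - 5*t^2 + 2*t + 8) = (t + 1)*(t + 4)*(t^2 - 6*t + 8) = (t - 4)*(t + 1)*(t + 4)*(t - 2)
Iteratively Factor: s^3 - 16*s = (s)*(s^2 - 16) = s*(s - 4)*(s + 4)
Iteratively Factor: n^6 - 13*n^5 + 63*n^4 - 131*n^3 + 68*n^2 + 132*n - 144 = (n - 3)*(n^5 - 10*n^4 + 33*n^3 - 32*n^2 - 28*n + 48) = (n - 3)*(n - 2)*(n^4 - 8*n^3 + 17*n^2 + 2*n - 24) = (n - 4)*(n - 3)*(n - 2)*(n^3 - 4*n^2 + n + 6) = (n - 4)*(n - 3)^2*(n - 2)*(n^2 - n - 2) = (n - 4)*(n - 3)^2*(n - 2)*(n + 1)*(n - 2)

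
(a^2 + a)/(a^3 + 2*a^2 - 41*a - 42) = a/(a^2 + a - 42)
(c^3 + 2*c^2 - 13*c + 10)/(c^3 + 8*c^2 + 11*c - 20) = (c - 2)/(c + 4)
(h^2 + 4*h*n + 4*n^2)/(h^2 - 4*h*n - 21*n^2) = (h^2 + 4*h*n + 4*n^2)/(h^2 - 4*h*n - 21*n^2)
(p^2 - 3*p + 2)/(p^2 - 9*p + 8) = (p - 2)/(p - 8)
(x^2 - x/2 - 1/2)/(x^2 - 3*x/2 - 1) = (x - 1)/(x - 2)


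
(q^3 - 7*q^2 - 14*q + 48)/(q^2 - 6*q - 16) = (q^2 + q - 6)/(q + 2)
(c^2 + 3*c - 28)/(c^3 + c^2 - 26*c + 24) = (c + 7)/(c^2 + 5*c - 6)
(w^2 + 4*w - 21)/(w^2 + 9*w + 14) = (w - 3)/(w + 2)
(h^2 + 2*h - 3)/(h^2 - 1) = (h + 3)/(h + 1)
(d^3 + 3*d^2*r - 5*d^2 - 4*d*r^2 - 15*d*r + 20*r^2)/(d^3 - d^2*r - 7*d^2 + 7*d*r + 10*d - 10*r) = (d + 4*r)/(d - 2)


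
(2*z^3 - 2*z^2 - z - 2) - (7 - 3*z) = 2*z^3 - 2*z^2 + 2*z - 9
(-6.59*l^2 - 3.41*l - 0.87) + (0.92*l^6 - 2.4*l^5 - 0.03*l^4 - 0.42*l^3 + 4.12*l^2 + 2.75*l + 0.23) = 0.92*l^6 - 2.4*l^5 - 0.03*l^4 - 0.42*l^3 - 2.47*l^2 - 0.66*l - 0.64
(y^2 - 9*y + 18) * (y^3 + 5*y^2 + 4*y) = y^5 - 4*y^4 - 23*y^3 + 54*y^2 + 72*y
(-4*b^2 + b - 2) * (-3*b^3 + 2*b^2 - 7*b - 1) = 12*b^5 - 11*b^4 + 36*b^3 - 7*b^2 + 13*b + 2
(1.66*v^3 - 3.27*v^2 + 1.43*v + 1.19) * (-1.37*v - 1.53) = -2.2742*v^4 + 1.9401*v^3 + 3.044*v^2 - 3.8182*v - 1.8207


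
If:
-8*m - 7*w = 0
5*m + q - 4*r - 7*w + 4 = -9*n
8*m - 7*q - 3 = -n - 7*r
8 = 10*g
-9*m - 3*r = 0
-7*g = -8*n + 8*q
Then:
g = 4/5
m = -97/50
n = 113/25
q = 191/50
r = 291/50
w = 388/175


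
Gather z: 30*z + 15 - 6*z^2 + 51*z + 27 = -6*z^2 + 81*z + 42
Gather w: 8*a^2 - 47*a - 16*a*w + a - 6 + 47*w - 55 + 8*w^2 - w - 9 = 8*a^2 - 46*a + 8*w^2 + w*(46 - 16*a) - 70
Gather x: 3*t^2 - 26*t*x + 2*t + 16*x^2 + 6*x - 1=3*t^2 + 2*t + 16*x^2 + x*(6 - 26*t) - 1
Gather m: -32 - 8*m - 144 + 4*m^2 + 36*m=4*m^2 + 28*m - 176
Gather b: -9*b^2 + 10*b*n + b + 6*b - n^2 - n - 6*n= -9*b^2 + b*(10*n + 7) - n^2 - 7*n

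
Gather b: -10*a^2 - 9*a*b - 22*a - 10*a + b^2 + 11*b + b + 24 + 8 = -10*a^2 - 32*a + b^2 + b*(12 - 9*a) + 32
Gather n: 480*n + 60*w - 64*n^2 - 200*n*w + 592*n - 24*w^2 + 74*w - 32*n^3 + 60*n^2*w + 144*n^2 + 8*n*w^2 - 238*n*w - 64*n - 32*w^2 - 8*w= -32*n^3 + n^2*(60*w + 80) + n*(8*w^2 - 438*w + 1008) - 56*w^2 + 126*w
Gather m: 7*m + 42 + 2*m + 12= 9*m + 54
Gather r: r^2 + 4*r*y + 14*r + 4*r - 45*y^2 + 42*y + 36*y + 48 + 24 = r^2 + r*(4*y + 18) - 45*y^2 + 78*y + 72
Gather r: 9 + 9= 18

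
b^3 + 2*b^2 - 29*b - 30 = (b - 5)*(b + 1)*(b + 6)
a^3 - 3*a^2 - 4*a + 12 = (a - 3)*(a - 2)*(a + 2)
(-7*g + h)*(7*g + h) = -49*g^2 + h^2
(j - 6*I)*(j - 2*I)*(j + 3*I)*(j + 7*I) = j^4 + 2*I*j^3 + 47*j^2 + 48*I*j + 252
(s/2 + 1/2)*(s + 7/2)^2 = s^3/2 + 4*s^2 + 77*s/8 + 49/8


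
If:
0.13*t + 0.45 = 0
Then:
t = -3.46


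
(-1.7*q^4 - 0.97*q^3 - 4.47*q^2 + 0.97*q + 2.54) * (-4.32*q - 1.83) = 7.344*q^5 + 7.3014*q^4 + 21.0855*q^3 + 3.9897*q^2 - 12.7479*q - 4.6482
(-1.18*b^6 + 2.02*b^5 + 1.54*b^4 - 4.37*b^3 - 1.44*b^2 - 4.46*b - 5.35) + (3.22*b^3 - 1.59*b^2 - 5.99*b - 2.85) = -1.18*b^6 + 2.02*b^5 + 1.54*b^4 - 1.15*b^3 - 3.03*b^2 - 10.45*b - 8.2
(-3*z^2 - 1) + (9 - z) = -3*z^2 - z + 8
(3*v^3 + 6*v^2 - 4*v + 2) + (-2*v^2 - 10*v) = 3*v^3 + 4*v^2 - 14*v + 2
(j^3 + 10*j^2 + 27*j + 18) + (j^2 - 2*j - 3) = j^3 + 11*j^2 + 25*j + 15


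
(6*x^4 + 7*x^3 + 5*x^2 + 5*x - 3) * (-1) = -6*x^4 - 7*x^3 - 5*x^2 - 5*x + 3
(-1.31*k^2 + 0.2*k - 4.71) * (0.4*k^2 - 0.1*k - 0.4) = -0.524*k^4 + 0.211*k^3 - 1.38*k^2 + 0.391*k + 1.884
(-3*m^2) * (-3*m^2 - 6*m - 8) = 9*m^4 + 18*m^3 + 24*m^2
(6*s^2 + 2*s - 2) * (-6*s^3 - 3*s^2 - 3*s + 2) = -36*s^5 - 30*s^4 - 12*s^3 + 12*s^2 + 10*s - 4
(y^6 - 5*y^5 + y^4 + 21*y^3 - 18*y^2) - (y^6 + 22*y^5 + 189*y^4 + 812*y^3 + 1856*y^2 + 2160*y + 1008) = -27*y^5 - 188*y^4 - 791*y^3 - 1874*y^2 - 2160*y - 1008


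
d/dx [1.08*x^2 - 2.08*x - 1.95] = 2.16*x - 2.08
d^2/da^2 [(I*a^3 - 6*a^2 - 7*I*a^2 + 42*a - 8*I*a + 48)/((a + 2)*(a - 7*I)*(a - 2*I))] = (a^6*(-30 - 18*I) + a^5*(144 + 36*I) + a^4*(900 - 3264*I) + a^3*(-10440 - 11884*I) + a^2*(-27720 - 9168*I) + a*(-44640 - 35568*I) - 57312 - 22848*I)/(a^9 + a^8*(6 - 27*I) + a^7*(-273 - 162*I) + a^6*(-1702 + 1161*I) + a^5*(570 + 8694*I) + a^4*(21660 + 12528*I) + a^3*(45136 - 19872*I) + a^2*(15456 - 63504*I) + a*(-32928 - 42336*I) - 21952)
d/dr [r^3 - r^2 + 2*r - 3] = 3*r^2 - 2*r + 2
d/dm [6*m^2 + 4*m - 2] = 12*m + 4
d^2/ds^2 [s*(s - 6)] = 2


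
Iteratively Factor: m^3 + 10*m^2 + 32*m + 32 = (m + 4)*(m^2 + 6*m + 8) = (m + 4)^2*(m + 2)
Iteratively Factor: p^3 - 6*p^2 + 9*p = (p)*(p^2 - 6*p + 9) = p*(p - 3)*(p - 3)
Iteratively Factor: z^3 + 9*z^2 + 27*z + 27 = (z + 3)*(z^2 + 6*z + 9) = (z + 3)^2*(z + 3)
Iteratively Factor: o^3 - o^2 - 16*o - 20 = (o + 2)*(o^2 - 3*o - 10) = (o + 2)^2*(o - 5)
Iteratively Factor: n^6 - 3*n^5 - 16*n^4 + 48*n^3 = (n - 4)*(n^5 + n^4 - 12*n^3) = n*(n - 4)*(n^4 + n^3 - 12*n^2) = n*(n - 4)*(n - 3)*(n^3 + 4*n^2) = n^2*(n - 4)*(n - 3)*(n^2 + 4*n) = n^3*(n - 4)*(n - 3)*(n + 4)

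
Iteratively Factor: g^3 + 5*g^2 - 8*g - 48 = (g + 4)*(g^2 + g - 12) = (g + 4)^2*(g - 3)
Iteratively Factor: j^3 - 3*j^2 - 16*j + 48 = (j + 4)*(j^2 - 7*j + 12) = (j - 4)*(j + 4)*(j - 3)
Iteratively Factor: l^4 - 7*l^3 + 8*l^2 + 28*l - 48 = (l - 2)*(l^3 - 5*l^2 - 2*l + 24) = (l - 4)*(l - 2)*(l^2 - l - 6) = (l - 4)*(l - 2)*(l + 2)*(l - 3)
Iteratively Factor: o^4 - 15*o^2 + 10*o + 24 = (o + 4)*(o^3 - 4*o^2 + o + 6) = (o - 3)*(o + 4)*(o^2 - o - 2) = (o - 3)*(o - 2)*(o + 4)*(o + 1)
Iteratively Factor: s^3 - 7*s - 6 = (s + 1)*(s^2 - s - 6) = (s + 1)*(s + 2)*(s - 3)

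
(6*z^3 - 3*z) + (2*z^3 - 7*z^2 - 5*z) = 8*z^3 - 7*z^2 - 8*z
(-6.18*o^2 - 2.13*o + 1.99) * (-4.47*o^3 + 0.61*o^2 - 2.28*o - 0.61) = 27.6246*o^5 + 5.7513*o^4 + 3.8958*o^3 + 9.8401*o^2 - 3.2379*o - 1.2139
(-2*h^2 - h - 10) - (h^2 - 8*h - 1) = -3*h^2 + 7*h - 9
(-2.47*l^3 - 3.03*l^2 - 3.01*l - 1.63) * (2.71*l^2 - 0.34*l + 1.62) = -6.6937*l^5 - 7.3715*l^4 - 11.1283*l^3 - 8.3025*l^2 - 4.322*l - 2.6406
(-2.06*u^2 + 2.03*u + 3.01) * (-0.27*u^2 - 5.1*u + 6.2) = 0.5562*u^4 + 9.9579*u^3 - 23.9377*u^2 - 2.765*u + 18.662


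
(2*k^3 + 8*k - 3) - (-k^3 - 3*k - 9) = 3*k^3 + 11*k + 6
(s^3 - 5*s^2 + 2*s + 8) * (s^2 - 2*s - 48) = s^5 - 7*s^4 - 36*s^3 + 244*s^2 - 112*s - 384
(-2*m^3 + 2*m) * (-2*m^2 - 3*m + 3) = 4*m^5 + 6*m^4 - 10*m^3 - 6*m^2 + 6*m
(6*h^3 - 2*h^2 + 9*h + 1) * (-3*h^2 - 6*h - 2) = -18*h^5 - 30*h^4 - 27*h^3 - 53*h^2 - 24*h - 2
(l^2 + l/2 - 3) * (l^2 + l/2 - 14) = l^4 + l^3 - 67*l^2/4 - 17*l/2 + 42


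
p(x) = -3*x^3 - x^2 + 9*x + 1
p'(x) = -9*x^2 - 2*x + 9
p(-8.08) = 1445.54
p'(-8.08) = -562.42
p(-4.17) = 163.62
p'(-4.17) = -139.16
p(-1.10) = -6.12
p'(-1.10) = 0.31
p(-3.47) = 83.07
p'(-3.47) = -92.43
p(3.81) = -145.15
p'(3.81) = -129.26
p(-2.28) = 10.84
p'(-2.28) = -33.23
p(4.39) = -232.58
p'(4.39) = -173.23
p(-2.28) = 10.84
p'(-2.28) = -33.23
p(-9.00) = 2026.00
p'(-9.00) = -702.00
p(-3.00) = 46.00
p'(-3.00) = -66.00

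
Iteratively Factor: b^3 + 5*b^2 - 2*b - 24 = (b + 3)*(b^2 + 2*b - 8) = (b + 3)*(b + 4)*(b - 2)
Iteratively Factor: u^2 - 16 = (u - 4)*(u + 4)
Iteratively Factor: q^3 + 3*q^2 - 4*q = (q)*(q^2 + 3*q - 4) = q*(q + 4)*(q - 1)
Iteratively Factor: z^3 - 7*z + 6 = (z - 1)*(z^2 + z - 6) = (z - 2)*(z - 1)*(z + 3)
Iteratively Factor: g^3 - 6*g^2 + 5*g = (g - 1)*(g^2 - 5*g) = g*(g - 1)*(g - 5)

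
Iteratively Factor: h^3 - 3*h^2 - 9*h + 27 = (h - 3)*(h^2 - 9) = (h - 3)*(h + 3)*(h - 3)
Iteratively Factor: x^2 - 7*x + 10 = (x - 2)*(x - 5)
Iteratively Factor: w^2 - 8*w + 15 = (w - 5)*(w - 3)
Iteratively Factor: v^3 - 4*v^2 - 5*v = (v - 5)*(v^2 + v) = v*(v - 5)*(v + 1)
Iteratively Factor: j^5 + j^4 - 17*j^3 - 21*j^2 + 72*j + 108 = (j + 2)*(j^4 - j^3 - 15*j^2 + 9*j + 54) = (j + 2)*(j + 3)*(j^3 - 4*j^2 - 3*j + 18) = (j - 3)*(j + 2)*(j + 3)*(j^2 - j - 6) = (j - 3)^2*(j + 2)*(j + 3)*(j + 2)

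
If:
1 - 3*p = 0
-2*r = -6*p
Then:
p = 1/3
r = 1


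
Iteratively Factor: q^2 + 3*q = (q + 3)*(q)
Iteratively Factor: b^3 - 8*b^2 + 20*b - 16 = (b - 2)*(b^2 - 6*b + 8) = (b - 4)*(b - 2)*(b - 2)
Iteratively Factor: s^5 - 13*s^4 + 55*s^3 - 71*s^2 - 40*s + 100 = (s + 1)*(s^4 - 14*s^3 + 69*s^2 - 140*s + 100) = (s - 2)*(s + 1)*(s^3 - 12*s^2 + 45*s - 50) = (s - 2)^2*(s + 1)*(s^2 - 10*s + 25) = (s - 5)*(s - 2)^2*(s + 1)*(s - 5)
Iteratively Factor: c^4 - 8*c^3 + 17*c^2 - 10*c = (c - 2)*(c^3 - 6*c^2 + 5*c) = (c - 2)*(c - 1)*(c^2 - 5*c) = (c - 5)*(c - 2)*(c - 1)*(c)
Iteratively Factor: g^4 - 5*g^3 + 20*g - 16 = (g - 4)*(g^3 - g^2 - 4*g + 4) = (g - 4)*(g - 2)*(g^2 + g - 2) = (g - 4)*(g - 2)*(g - 1)*(g + 2)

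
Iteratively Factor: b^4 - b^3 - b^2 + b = (b + 1)*(b^3 - 2*b^2 + b) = (b - 1)*(b + 1)*(b^2 - b) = (b - 1)^2*(b + 1)*(b)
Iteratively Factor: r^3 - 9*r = (r - 3)*(r^2 + 3*r) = (r - 3)*(r + 3)*(r)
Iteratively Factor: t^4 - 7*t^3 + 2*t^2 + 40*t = (t - 5)*(t^3 - 2*t^2 - 8*t) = (t - 5)*(t - 4)*(t^2 + 2*t) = (t - 5)*(t - 4)*(t + 2)*(t)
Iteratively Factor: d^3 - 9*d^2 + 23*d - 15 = (d - 1)*(d^2 - 8*d + 15) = (d - 3)*(d - 1)*(d - 5)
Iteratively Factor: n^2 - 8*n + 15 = (n - 3)*(n - 5)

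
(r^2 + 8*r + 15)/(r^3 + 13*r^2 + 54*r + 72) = (r + 5)/(r^2 + 10*r + 24)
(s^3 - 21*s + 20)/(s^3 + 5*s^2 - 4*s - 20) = (s^2 - 5*s + 4)/(s^2 - 4)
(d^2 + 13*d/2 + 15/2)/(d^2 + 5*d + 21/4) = 2*(d + 5)/(2*d + 7)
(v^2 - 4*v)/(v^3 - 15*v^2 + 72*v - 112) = v/(v^2 - 11*v + 28)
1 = 1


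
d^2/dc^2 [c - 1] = 0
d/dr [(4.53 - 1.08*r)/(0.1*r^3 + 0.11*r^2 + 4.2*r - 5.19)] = (0.216*r^3 - 1.2402*r^2 - 0.9966*r - 13.4208)/(0.01*r^6 + 0.022*r^5 + 0.8521*r^4 - 0.114*r^3 + 16.4982*r^2 - 43.596*r + 26.9361)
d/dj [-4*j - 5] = -4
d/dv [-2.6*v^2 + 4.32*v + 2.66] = 4.32 - 5.2*v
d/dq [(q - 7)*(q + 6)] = 2*q - 1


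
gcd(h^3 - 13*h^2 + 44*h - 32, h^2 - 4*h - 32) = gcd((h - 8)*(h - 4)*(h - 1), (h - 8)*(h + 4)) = h - 8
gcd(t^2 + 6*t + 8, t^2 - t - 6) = t + 2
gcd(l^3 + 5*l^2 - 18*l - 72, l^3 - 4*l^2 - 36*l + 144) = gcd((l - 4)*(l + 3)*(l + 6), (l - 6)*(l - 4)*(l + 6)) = l^2 + 2*l - 24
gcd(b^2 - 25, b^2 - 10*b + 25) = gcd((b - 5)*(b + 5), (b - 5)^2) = b - 5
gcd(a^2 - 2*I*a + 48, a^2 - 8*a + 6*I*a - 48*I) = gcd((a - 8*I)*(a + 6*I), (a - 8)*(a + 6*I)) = a + 6*I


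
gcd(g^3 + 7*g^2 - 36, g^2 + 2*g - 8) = g - 2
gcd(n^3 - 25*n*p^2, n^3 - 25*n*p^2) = -n^3 + 25*n*p^2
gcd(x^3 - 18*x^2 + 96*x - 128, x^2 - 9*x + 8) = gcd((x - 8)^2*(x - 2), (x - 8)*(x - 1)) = x - 8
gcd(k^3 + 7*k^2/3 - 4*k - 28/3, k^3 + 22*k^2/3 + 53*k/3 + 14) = k^2 + 13*k/3 + 14/3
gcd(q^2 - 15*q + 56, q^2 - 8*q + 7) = q - 7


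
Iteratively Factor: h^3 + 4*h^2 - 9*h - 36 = (h + 4)*(h^2 - 9) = (h + 3)*(h + 4)*(h - 3)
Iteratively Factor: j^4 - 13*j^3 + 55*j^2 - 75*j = (j)*(j^3 - 13*j^2 + 55*j - 75) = j*(j - 3)*(j^2 - 10*j + 25) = j*(j - 5)*(j - 3)*(j - 5)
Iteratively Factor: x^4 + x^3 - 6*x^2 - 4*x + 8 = (x + 2)*(x^3 - x^2 - 4*x + 4) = (x - 1)*(x + 2)*(x^2 - 4) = (x - 2)*(x - 1)*(x + 2)*(x + 2)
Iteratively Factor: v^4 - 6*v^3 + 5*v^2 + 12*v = (v - 3)*(v^3 - 3*v^2 - 4*v) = (v - 3)*(v + 1)*(v^2 - 4*v) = v*(v - 3)*(v + 1)*(v - 4)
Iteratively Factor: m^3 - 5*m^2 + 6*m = (m)*(m^2 - 5*m + 6) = m*(m - 3)*(m - 2)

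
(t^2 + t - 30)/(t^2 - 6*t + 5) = (t + 6)/(t - 1)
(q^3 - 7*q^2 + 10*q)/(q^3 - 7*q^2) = (q^2 - 7*q + 10)/(q*(q - 7))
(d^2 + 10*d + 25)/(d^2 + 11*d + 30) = (d + 5)/(d + 6)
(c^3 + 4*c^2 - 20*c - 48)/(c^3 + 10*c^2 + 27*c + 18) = (c^2 - 2*c - 8)/(c^2 + 4*c + 3)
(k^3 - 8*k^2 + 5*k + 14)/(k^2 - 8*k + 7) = (k^2 - k - 2)/(k - 1)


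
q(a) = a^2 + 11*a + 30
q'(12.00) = 35.00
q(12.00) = 306.00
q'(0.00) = 11.00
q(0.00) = 30.00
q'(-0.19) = 10.62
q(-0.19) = 27.95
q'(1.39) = 13.78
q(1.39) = 47.22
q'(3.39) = 17.78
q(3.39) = 78.78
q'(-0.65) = 9.70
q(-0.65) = 23.27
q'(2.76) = 16.52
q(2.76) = 67.98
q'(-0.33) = 10.34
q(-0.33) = 26.48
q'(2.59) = 16.18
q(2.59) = 65.20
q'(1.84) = 14.68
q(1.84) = 53.63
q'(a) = 2*a + 11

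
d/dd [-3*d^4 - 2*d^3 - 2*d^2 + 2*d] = -12*d^3 - 6*d^2 - 4*d + 2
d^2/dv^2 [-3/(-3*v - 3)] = 2/(v + 1)^3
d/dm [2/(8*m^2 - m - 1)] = 2*(1 - 16*m)/(-8*m^2 + m + 1)^2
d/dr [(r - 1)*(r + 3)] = 2*r + 2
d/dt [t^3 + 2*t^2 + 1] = t*(3*t + 4)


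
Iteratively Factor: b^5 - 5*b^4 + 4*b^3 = (b - 4)*(b^4 - b^3) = b*(b - 4)*(b^3 - b^2) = b^2*(b - 4)*(b^2 - b) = b^3*(b - 4)*(b - 1)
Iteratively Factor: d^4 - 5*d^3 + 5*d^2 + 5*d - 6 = (d - 1)*(d^3 - 4*d^2 + d + 6) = (d - 3)*(d - 1)*(d^2 - d - 2) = (d - 3)*(d - 2)*(d - 1)*(d + 1)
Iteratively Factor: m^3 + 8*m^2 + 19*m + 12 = (m + 3)*(m^2 + 5*m + 4) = (m + 3)*(m + 4)*(m + 1)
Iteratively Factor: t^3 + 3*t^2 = (t + 3)*(t^2) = t*(t + 3)*(t)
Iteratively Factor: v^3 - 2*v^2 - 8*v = (v + 2)*(v^2 - 4*v) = v*(v + 2)*(v - 4)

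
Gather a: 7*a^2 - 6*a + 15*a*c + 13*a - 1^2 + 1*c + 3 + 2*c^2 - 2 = 7*a^2 + a*(15*c + 7) + 2*c^2 + c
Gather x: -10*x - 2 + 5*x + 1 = -5*x - 1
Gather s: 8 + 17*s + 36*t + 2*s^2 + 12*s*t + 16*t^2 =2*s^2 + s*(12*t + 17) + 16*t^2 + 36*t + 8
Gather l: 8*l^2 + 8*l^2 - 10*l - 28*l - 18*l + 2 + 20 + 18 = 16*l^2 - 56*l + 40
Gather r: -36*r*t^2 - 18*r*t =r*(-36*t^2 - 18*t)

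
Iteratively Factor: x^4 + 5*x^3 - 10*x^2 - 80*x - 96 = (x + 3)*(x^3 + 2*x^2 - 16*x - 32) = (x + 2)*(x + 3)*(x^2 - 16) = (x - 4)*(x + 2)*(x + 3)*(x + 4)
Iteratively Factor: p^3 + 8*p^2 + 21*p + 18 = (p + 3)*(p^2 + 5*p + 6) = (p + 2)*(p + 3)*(p + 3)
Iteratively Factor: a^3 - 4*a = (a)*(a^2 - 4) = a*(a + 2)*(a - 2)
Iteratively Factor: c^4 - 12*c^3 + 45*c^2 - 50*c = (c - 5)*(c^3 - 7*c^2 + 10*c) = (c - 5)^2*(c^2 - 2*c) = c*(c - 5)^2*(c - 2)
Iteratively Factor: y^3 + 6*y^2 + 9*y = (y + 3)*(y^2 + 3*y) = y*(y + 3)*(y + 3)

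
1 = 1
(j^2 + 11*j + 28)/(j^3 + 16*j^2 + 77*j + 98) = (j + 4)/(j^2 + 9*j + 14)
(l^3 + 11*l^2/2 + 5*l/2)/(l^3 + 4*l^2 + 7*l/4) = 2*(l + 5)/(2*l + 7)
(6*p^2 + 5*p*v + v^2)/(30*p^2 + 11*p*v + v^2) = (6*p^2 + 5*p*v + v^2)/(30*p^2 + 11*p*v + v^2)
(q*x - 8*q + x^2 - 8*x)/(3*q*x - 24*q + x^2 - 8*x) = (q + x)/(3*q + x)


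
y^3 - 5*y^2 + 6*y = y*(y - 3)*(y - 2)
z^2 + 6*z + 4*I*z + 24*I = (z + 6)*(z + 4*I)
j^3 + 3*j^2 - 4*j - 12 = (j - 2)*(j + 2)*(j + 3)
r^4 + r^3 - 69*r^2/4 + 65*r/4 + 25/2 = (r - 5/2)*(r - 2)*(r + 1/2)*(r + 5)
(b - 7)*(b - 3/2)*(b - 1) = b^3 - 19*b^2/2 + 19*b - 21/2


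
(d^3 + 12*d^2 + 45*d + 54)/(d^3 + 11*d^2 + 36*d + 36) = (d + 3)/(d + 2)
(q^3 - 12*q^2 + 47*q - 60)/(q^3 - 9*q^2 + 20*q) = (q - 3)/q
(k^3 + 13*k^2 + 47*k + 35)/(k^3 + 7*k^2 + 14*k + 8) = (k^2 + 12*k + 35)/(k^2 + 6*k + 8)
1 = 1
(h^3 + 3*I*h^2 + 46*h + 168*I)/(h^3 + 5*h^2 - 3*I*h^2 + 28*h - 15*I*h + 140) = (h + 6*I)/(h + 5)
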